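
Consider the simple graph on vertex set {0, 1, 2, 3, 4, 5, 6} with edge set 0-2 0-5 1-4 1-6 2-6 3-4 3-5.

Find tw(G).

2

A width-2 tree decomposition is:
Bags: B1 = {1, 2, 6}  B2 = {0, 1, 2}  B3 = {0, 1, 5}  B4 = {1, 3, 5}  B5 = {1, 3, 4}
Tree: B1–B2, B2–B3, B3–B4, B4–B5
Every bag has size at most 3, so the width is 3 − 1 = 2 and tw(G) ≤ 2. For the lower bound, G contains the cycle 1–6–2–0–5–3–4–1, so G is not a forest; only forests have treewidth ≤ 1, hence tw(G) ≥ 2. Combining the bounds, tw(G) = 2.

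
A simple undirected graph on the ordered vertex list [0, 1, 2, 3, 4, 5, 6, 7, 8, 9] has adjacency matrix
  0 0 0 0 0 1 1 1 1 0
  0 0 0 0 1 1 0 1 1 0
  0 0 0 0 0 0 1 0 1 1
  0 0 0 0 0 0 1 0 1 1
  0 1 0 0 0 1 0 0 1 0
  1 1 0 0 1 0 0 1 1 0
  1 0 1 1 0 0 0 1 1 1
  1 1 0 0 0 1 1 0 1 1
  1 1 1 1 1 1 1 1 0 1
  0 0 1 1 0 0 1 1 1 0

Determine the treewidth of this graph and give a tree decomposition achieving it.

Every bag has size at most 4, so the width is 4 − 1 = 3 and tw(G) ≤ 3. On the other hand G contains the 4-clique {1, 4, 5, 8}. A clique must lie in a single bag of any decomposition, so no decomposition can have width below 3. The upper and lower bounds meet at 3, so that is the treewidth.

Treewidth 3.
One such decomposition:
Bags: B1 = {0, 6, 7, 8}  B2 = {6, 7, 8, 9}  B3 = {0, 5, 7, 8}  B4 = {2, 6, 8, 9}  B5 = {3, 6, 8, 9}  B6 = {1, 5, 7, 8}  B7 = {1, 4, 5, 8}
Tree: B1–B2, B1–B3, B2–B4, B2–B5, B3–B6, B6–B7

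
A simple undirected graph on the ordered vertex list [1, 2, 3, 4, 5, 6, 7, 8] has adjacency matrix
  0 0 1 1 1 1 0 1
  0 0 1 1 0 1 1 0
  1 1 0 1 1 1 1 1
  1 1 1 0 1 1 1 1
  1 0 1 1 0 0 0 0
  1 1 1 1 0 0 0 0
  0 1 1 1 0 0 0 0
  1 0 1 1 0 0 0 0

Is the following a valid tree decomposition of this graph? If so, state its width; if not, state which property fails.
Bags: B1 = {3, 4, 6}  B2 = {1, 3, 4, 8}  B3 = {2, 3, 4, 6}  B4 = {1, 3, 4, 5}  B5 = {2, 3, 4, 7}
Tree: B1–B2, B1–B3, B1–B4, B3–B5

A tree decomposition must satisfy three properties: every vertex lies in some bag; for every edge, both endpoints lie together in some bag; and for every vertex, the bags containing it form a connected subtree. Here edge (1,6) lies in no bag, so the decomposition is invalid.

No — edge (1,6) lies in no bag.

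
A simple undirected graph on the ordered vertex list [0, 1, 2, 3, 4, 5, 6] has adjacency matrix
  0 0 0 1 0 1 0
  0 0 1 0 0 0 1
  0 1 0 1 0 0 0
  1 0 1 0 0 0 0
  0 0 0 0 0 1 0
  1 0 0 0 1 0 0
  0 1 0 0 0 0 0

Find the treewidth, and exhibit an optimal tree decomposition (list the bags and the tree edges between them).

Treewidth 1.
Bags: B1 = {1, 6}  B2 = {1, 2}  B3 = {2, 3}  B4 = {0, 3}  B5 = {0, 5}  B6 = {4, 5}
Tree: B1–B2, B2–B3, B3–B4, B4–B5, B5–B6

Each bag holds 2 vertices, so the decomposition has width 1, which upper-bounds the treewidth. Any graph with an edge has treewidth ≥ 1, and G has the edge 6–1. Hence tw(G) = 1 exactly.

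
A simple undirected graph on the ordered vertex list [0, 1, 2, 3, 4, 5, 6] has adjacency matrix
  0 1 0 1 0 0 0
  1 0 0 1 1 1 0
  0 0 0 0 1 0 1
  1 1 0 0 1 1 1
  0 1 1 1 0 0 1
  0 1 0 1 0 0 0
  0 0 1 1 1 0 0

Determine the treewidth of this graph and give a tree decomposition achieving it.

Treewidth 2.
Bags: B1 = {1, 3, 4}  B2 = {0, 1, 3}  B3 = {3, 4, 6}  B4 = {1, 3, 5}  B5 = {2, 4, 6}
Tree: B1–B2, B1–B3, B1–B4, B3–B5

Every bag has size at most 3, so the width is 3 − 1 = 2 and tw(G) ≤ 2. Conversely, {2, 4, 6} is a clique of size 3, and the vertices of any clique must share a bag in every tree decomposition; so some bag has ≥ 3 vertices and tw(G) ≥ 2. Therefore the treewidth is 2.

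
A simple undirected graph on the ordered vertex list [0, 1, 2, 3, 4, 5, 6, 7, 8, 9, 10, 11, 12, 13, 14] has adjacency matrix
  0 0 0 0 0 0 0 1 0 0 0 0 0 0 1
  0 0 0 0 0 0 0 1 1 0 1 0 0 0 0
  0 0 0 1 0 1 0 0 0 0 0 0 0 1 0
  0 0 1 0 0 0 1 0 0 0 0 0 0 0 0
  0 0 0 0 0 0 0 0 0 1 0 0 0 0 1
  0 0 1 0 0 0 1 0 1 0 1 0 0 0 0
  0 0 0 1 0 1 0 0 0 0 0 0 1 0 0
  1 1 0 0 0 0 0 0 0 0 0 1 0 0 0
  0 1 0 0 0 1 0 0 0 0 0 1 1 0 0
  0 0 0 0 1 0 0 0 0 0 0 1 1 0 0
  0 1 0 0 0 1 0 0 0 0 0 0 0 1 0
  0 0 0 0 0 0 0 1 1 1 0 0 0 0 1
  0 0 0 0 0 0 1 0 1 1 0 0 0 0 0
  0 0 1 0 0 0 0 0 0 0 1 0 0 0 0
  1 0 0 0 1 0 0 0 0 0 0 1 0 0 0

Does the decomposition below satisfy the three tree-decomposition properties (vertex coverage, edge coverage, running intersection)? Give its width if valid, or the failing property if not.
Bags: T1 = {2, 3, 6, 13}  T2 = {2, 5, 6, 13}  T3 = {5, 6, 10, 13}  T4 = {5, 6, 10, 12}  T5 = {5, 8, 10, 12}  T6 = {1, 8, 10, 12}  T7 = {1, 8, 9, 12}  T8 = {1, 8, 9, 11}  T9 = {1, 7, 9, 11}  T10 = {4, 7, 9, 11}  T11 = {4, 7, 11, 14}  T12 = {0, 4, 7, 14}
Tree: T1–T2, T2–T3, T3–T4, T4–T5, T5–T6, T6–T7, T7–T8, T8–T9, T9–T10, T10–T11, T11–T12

Yes; width 3.

Checking the three conditions: (i) the bags cover all of {0, 1, 2, 3, 4, 5, 6, 7, 8, 9, 10, 11, 12, 13, 14}; (ii) for each edge, some bag contains both endpoints; (iii) the bags containing any fixed vertex form a subtree. All hold, so the decomposition is valid with width 4 − 1 = 3.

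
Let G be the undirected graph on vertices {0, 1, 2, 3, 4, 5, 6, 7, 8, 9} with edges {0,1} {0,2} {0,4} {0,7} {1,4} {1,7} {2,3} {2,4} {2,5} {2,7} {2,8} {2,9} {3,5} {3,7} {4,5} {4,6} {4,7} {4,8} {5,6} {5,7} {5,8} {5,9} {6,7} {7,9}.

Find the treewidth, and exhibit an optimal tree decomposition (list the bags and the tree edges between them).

Each bag holds 4 vertices, so the decomposition has width 3, which upper-bounds the treewidth. On the other hand G contains the 4-clique {2, 4, 5, 8}. A clique must lie in a single bag of any decomposition, so no decomposition can have width below 3. Therefore the treewidth is 3.

Treewidth 3.
Bags: B1 = {2, 4, 5, 7}  B2 = {2, 4, 5, 8}  B3 = {4, 5, 6, 7}  B4 = {0, 2, 4, 7}  B5 = {2, 5, 7, 9}  B6 = {0, 1, 4, 7}  B7 = {2, 3, 5, 7}
Tree: B1–B2, B1–B3, B1–B4, B1–B5, B4–B6, B1–B7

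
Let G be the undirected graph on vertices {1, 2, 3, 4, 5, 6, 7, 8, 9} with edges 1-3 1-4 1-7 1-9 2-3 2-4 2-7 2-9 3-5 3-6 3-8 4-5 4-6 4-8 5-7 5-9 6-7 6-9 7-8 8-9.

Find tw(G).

A width-4 tree decomposition is:
Bags: B1 = {3, 4, 6, 7, 9}  B2 = {2, 3, 4, 7, 9}  B3 = {1, 3, 4, 7, 9}  B4 = {3, 4, 7, 8, 9}  B5 = {3, 4, 5, 7, 9}
Tree: B1–B2, B2–B3, B3–B4, B4–B5
Each bag holds 5 vertices, so the decomposition has width 4, which upper-bounds the treewidth. For the lower bound: the 5 vertex sets {6,9}, {2,4}, {1,3}, {7}, {8} are disjoint, each induces a connected subgraph, and every pair is joined by at least one edge of G. Contracting each set to a single vertex therefore yields K_{5} as a minor, and since treewidth is minor-monotone, tw(G) ≥ tw(K_{5}) = 4. Therefore the treewidth is 4.

4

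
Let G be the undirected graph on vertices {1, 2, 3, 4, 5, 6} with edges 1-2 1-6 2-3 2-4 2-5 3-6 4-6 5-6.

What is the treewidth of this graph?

2

A width-2 tree decomposition is:
Bags: B1 = {2, 4, 6}  B2 = {2, 3, 6}  B3 = {2, 5, 6}  B4 = {1, 2, 6}
Tree: B1–B2, B2–B3, B3–B4
Every bag has size at most 3, so the width is 3 − 1 = 2 and tw(G) ≤ 2. Since 4–6–3–2–4 is a cycle in G, G is not acyclic. Forests are exactly the graphs of treewidth ≤ 1, so tw(G) ≥ 2. Combining the bounds, tw(G) = 2.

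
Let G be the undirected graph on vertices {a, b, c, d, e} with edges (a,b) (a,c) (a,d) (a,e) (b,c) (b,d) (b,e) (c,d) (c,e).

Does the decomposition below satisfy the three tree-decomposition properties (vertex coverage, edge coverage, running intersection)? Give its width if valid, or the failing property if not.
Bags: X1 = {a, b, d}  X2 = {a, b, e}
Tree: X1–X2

A tree decomposition must satisfy three properties: every vertex lies in some bag; for every edge, both endpoints lie together in some bag; and for every vertex, the bags containing it form a connected subtree. Here vertex c appears in no bag, so the decomposition is invalid.

No — vertex c appears in no bag.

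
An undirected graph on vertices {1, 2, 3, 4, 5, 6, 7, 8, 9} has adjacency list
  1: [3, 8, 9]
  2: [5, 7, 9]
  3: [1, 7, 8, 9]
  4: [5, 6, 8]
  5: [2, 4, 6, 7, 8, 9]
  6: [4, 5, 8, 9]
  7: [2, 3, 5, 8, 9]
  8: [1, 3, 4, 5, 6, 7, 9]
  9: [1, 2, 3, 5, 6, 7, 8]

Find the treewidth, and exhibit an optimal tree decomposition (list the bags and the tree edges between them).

Treewidth 3.
One such decomposition:
Bags: B1 = {5, 7, 8, 9}  B2 = {2, 5, 7, 9}  B3 = {3, 7, 8, 9}  B4 = {5, 6, 8, 9}  B5 = {4, 5, 6, 8}  B6 = {1, 3, 8, 9}
Tree: B1–B2, B1–B3, B1–B4, B4–B5, B3–B6

The largest bag has 4 vertices, giving width 3; this decomposition certifies tw(G) ≤ 3. On the other hand G contains the 4-clique {1, 3, 8, 9}. A clique must lie in a single bag of any decomposition, so no decomposition can have width below 3. Hence tw(G) = 3 exactly.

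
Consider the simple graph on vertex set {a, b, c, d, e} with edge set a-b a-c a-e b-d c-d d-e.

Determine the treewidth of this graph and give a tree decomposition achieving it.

Treewidth 2.
One such decomposition:
Bags: B1 = {a, d, e}  B2 = {a, c, d}  B3 = {a, b, d}
Tree: B1–B2, B2–B3

Each bag holds 3 vertices, so the decomposition has width 2, which upper-bounds the treewidth. The edges a–e–d–c–a form a cycle, so G is not a tree and its treewidth is at least 2. Hence tw(G) = 2 exactly.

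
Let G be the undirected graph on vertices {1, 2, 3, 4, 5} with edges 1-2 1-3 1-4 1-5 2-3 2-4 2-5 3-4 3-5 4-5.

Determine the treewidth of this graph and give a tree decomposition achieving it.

Treewidth 4.
One such decomposition:
Bags: B1 = {1, 2, 3, 4, 5}
Tree: (single bag)

A single bag containing all 5 vertices is trivially a valid decomposition of width 4. For the lower bound, the 5 vertices {1, 2, 3, 4, 5} are pairwise adjacent, and any tree decomposition puts a clique entirely inside one bag — forcing width ≥ 4. Combining the bounds, tw(G) = 4.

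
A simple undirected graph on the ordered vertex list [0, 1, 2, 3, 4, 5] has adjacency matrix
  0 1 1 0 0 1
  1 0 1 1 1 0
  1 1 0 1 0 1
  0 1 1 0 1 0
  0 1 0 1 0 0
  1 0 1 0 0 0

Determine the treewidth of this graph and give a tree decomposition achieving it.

Treewidth 2.
One optimal decomposition is:
Bags: B1 = {0, 1, 2}  B2 = {0, 2, 5}  B3 = {1, 2, 3}  B4 = {1, 3, 4}
Tree: B1–B2, B1–B3, B3–B4

Every bag has size at most 3, so the width is 3 − 1 = 2 and tw(G) ≤ 2. Conversely, {0, 1, 2} is a clique of size 3, and the vertices of any clique must share a bag in every tree decomposition; so some bag has ≥ 3 vertices and tw(G) ≥ 2. Therefore the treewidth is 2.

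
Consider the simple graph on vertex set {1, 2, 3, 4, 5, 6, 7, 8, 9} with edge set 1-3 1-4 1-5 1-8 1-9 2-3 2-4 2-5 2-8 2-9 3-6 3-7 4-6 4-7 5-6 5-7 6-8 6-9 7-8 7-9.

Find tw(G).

4

A width-4 tree decomposition is:
Bags: B1 = {1, 2, 6, 7, 8}  B2 = {1, 2, 4, 6, 7}  B3 = {1, 2, 6, 7, 9}  B4 = {1, 2, 3, 6, 7}  B5 = {1, 2, 5, 6, 7}
Tree: B1–B2, B2–B3, B3–B4, B4–B5
Every bag has size at most 5, so the width is 5 − 1 = 4 and tw(G) ≤ 4. For the lower bound: the 5 vertex sets {6,8}, {2,4}, {7,9}, {1}, {3} are disjoint, each induces a connected subgraph, and every pair is joined by at least one edge of G. Contracting each set to a single vertex therefore yields K_{5} as a minor, and since treewidth is minor-monotone, tw(G) ≥ tw(K_{5}) = 4. Combining the bounds, tw(G) = 4.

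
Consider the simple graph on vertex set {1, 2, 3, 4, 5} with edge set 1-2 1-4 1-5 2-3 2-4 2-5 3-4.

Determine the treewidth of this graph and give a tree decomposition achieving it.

Every bag has size at most 3, so the width is 3 − 1 = 2 and tw(G) ≤ 2. For the lower bound, the 3 vertices {1, 2, 4} are pairwise adjacent, and any tree decomposition puts a clique entirely inside one bag — forcing width ≥ 2. Combining the bounds, tw(G) = 2.

Treewidth 2.
Bags: B1 = {1, 2, 4}  B2 = {1, 2, 5}  B3 = {2, 3, 4}
Tree: B1–B2, B1–B3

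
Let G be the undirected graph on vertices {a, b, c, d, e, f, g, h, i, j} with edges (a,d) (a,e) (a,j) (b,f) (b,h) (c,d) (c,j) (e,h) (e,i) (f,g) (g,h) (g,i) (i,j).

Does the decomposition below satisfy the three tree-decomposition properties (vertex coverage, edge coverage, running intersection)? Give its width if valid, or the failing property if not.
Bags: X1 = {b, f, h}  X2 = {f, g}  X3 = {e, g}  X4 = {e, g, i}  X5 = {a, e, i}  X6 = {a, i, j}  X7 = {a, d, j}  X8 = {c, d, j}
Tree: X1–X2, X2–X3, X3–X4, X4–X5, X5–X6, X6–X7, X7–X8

No — edge (h,g) lies in no bag.

A tree decomposition must satisfy three properties: every vertex lies in some bag; for every edge, both endpoints lie together in some bag; and for every vertex, the bags containing it form a connected subtree. Here edge (h,g) lies in no bag, so the decomposition is invalid.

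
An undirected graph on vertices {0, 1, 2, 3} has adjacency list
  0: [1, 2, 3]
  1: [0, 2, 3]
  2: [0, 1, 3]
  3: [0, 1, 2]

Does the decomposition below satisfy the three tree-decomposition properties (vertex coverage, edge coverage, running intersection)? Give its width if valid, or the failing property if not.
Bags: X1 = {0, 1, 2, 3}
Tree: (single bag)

Yes; width 3.

Every vertex of G appears in some bag (union = {0, 1, 2, 3}); every edge is covered by a bag; and for each vertex v the set of bags containing v is connected in the bag tree. The decomposition is therefore valid. The largest bag has 4 vertices, so the width is 3.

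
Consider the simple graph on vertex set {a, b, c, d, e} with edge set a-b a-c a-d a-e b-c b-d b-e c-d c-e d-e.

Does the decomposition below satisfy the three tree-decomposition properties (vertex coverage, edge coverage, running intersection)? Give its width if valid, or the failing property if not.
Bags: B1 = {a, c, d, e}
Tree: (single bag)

A tree decomposition must satisfy three properties: every vertex lies in some bag; for every edge, both endpoints lie together in some bag; and for every vertex, the bags containing it form a connected subtree. Here vertex b appears in no bag, so the decomposition is invalid.

No — vertex b appears in no bag.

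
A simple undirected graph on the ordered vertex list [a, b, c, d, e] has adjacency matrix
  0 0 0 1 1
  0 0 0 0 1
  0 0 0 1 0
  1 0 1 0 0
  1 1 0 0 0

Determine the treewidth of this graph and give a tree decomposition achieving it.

Treewidth 1.
One such decomposition:
Bags: B1 = {b, e}  B2 = {a, e}  B3 = {a, d}  B4 = {c, d}
Tree: B1–B2, B2–B3, B3–B4

Every bag has size at most 2, so the width is 2 − 1 = 1 and tw(G) ≤ 1. Any graph with an edge has treewidth ≥ 1, and G has the edge b–e. Hence tw(G) = 1 exactly.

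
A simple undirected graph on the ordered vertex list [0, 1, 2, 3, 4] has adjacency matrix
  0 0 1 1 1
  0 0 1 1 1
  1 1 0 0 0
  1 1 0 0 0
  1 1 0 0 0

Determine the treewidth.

2

A width-2 tree decomposition is:
Bags: B1 = {0, 1, 3}  B2 = {0, 1, 2}  B3 = {0, 1, 4}
Tree: B1–B2, B2–B3
Every bag has size at most 3, so the width is 3 − 1 = 2 and tw(G) ≤ 2. For the lower bound, G contains the cycle 1–3–0–2–1, so G is not a forest; only forests have treewidth ≤ 1, hence tw(G) ≥ 2. Combining the bounds, tw(G) = 2.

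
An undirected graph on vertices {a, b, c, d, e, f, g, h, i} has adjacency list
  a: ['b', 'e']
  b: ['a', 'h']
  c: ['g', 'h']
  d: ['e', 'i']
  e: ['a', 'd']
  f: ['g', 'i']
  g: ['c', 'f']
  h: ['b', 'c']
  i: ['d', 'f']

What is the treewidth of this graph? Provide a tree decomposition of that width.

Treewidth 2.
Bags: B1 = {a, b, e}  B2 = {b, e, h}  B3 = {c, e, h}  B4 = {c, e, g}  B5 = {e, f, g}  B6 = {e, f, i}  B7 = {d, e, i}
Tree: B1–B2, B2–B3, B3–B4, B4–B5, B5–B6, B6–B7

The largest bag has 3 vertices, giving width 2; this decomposition certifies tw(G) ≤ 2. For the lower bound, G contains the cycle e–a–b–h–c–g–f–i–d–e, so G is not a forest; only forests have treewidth ≤ 1, hence tw(G) ≥ 2. Hence tw(G) = 2 exactly.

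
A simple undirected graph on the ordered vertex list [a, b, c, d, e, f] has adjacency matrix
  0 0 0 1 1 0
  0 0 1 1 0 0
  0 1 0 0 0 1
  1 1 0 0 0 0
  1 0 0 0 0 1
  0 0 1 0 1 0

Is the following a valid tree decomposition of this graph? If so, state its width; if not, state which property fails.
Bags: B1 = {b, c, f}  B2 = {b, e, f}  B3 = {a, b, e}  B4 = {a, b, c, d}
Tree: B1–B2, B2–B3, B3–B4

A tree decomposition must satisfy three properties: every vertex lies in some bag; for every edge, both endpoints lie together in some bag; and for every vertex, the bags containing it form a connected subtree. Here bags containing vertex c are not connected in the tree, so the decomposition is invalid.

No — bags containing vertex c are not connected in the tree.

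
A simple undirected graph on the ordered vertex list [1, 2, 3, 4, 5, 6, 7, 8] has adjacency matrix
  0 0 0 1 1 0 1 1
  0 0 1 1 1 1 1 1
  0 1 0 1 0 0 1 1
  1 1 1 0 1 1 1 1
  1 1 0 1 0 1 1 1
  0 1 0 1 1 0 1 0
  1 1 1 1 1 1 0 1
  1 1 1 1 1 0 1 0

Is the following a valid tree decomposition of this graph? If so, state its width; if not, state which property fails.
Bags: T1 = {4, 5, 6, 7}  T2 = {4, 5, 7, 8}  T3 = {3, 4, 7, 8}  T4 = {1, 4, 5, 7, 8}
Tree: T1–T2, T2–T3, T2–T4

A tree decomposition must satisfy three properties: every vertex lies in some bag; for every edge, both endpoints lie together in some bag; and for every vertex, the bags containing it form a connected subtree. Here vertex 2 appears in no bag, so the decomposition is invalid.

No — vertex 2 appears in no bag.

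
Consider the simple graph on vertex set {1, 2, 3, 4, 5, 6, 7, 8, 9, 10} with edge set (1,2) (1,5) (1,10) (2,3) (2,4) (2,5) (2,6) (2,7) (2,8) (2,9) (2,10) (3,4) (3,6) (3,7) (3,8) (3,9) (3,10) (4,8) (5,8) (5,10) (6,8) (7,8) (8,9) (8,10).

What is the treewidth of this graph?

3

A width-3 tree decomposition is:
Bags: B1 = {2, 5, 8, 10}  B2 = {2, 3, 8, 10}  B3 = {2, 3, 8, 9}  B4 = {2, 3, 7, 8}  B5 = {2, 3, 6, 8}  B6 = {1, 2, 5, 10}  B7 = {2, 3, 4, 8}
Tree: B1–B2, B2–B3, B2–B4, B3–B5, B1–B6, B2–B7
Each bag holds 4 vertices, so the decomposition has width 3, which upper-bounds the treewidth. On the other hand G contains the 4-clique {2, 3, 4, 8}. A clique must lie in a single bag of any decomposition, so no decomposition can have width below 3. Therefore the treewidth is 3.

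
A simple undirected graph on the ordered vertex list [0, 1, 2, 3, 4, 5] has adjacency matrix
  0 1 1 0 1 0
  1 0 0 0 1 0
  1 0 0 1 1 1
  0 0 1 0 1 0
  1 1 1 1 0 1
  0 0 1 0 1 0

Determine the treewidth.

A width-2 tree decomposition is:
Bags: B1 = {2, 4, 5}  B2 = {0, 2, 4}  B3 = {0, 1, 4}  B4 = {2, 3, 4}
Tree: B1–B2, B2–B3, B1–B4
Each bag holds 3 vertices, so the decomposition has width 2, which upper-bounds the treewidth. On the other hand G contains the 3-clique {0, 1, 4}. A clique must lie in a single bag of any decomposition, so no decomposition can have width below 2. The upper and lower bounds meet at 2, so that is the treewidth.

2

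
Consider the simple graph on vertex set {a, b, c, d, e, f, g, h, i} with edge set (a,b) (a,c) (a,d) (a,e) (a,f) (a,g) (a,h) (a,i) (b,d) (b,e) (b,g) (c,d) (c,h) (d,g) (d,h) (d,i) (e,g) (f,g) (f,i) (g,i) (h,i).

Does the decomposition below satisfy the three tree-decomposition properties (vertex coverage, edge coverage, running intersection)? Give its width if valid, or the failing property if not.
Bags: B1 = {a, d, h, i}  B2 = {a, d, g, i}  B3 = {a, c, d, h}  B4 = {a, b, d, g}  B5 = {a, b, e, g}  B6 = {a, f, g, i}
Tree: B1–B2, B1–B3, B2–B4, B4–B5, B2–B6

Checking the three conditions: (i) the bags cover all of {a, b, c, d, e, f, g, h, i}; (ii) for each edge, some bag contains both endpoints; (iii) the bags containing any fixed vertex form a subtree. All hold, so the decomposition is valid with width 4 − 1 = 3.

Yes; width 3.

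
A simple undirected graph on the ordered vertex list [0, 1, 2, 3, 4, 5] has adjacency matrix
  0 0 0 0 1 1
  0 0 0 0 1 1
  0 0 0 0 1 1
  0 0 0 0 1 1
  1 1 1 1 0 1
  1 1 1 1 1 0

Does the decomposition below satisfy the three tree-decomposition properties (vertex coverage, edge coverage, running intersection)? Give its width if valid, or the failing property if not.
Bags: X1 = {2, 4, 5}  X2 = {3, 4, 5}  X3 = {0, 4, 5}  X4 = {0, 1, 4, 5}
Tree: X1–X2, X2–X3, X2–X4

No — bags containing vertex 0 are not connected in the tree.

A tree decomposition must satisfy three properties: every vertex lies in some bag; for every edge, both endpoints lie together in some bag; and for every vertex, the bags containing it form a connected subtree. Here bags containing vertex 0 are not connected in the tree, so the decomposition is invalid.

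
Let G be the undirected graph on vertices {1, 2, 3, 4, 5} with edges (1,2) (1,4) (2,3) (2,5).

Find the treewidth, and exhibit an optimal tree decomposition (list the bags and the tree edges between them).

Each bag holds 2 vertices, so the decomposition has width 1, which upper-bounds the treewidth. Since G has at least one edge (e.g. 3–2), it is not an edgeless graph, so tw(G) ≥ 1. Therefore the treewidth is 1.

Treewidth 1.
One such decomposition:
Bags: B1 = {2, 3}  B2 = {1, 2}  B3 = {1, 4}  B4 = {2, 5}
Tree: B1–B2, B2–B3, B2–B4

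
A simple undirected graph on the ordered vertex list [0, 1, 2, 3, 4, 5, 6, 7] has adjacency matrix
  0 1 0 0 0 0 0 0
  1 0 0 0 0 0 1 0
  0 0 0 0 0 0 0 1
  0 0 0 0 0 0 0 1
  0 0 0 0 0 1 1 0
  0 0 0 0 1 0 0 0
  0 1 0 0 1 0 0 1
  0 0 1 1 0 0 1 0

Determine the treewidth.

1

A width-1 tree decomposition is:
Bags: B1 = {4, 6}  B2 = {1, 6}  B3 = {6, 7}  B4 = {4, 5}  B5 = {0, 1}  B6 = {3, 7}  B7 = {2, 7}
Tree: B1–B2, B1–B3, B1–B4, B2–B5, B3–B6, B3–B7
Each bag holds 2 vertices, so the decomposition has width 1, which upper-bounds the treewidth. G has an edge, so its treewidth is at least 1. Therefore the treewidth is 1.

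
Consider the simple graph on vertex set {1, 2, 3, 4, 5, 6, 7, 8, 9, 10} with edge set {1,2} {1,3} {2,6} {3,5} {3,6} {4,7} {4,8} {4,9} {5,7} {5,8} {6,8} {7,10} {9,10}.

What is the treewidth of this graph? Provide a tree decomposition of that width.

The largest bag has 3 vertices, giving width 2; this decomposition certifies tw(G) ≤ 2. For the lower bound, G contains the cycle 9–10–7–4–9, so G is not a forest; only forests have treewidth ≤ 1, hence tw(G) ≥ 2. The upper and lower bounds meet at 2, so that is the treewidth.

Treewidth 2.
One such decomposition:
Bags: B1 = {4, 9, 10}  B2 = {4, 7, 10}  B3 = {4, 7, 8}  B4 = {5, 7, 8}  B5 = {5, 6, 8}  B6 = {3, 5, 6}  B7 = {2, 3, 6}  B8 = {1, 2, 3}
Tree: B1–B2, B2–B3, B3–B4, B4–B5, B5–B6, B6–B7, B7–B8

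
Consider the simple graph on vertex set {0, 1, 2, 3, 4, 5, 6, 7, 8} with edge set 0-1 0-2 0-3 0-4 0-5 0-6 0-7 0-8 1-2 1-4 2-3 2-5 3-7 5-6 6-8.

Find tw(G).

2

A width-2 tree decomposition is:
Bags: B1 = {0, 2, 5}  B2 = {0, 1, 2}  B3 = {0, 2, 3}  B4 = {0, 5, 6}  B5 = {0, 6, 8}  B6 = {0, 1, 4}  B7 = {0, 3, 7}
Tree: B1–B2, B2–B3, B1–B4, B4–B5, B2–B6, B3–B7
Every bag has size at most 3, so the width is 3 − 1 = 2 and tw(G) ≤ 2. For the lower bound, the 3 vertices {0, 1, 2} are pairwise adjacent, and any tree decomposition puts a clique entirely inside one bag — forcing width ≥ 2. Therefore the treewidth is 2.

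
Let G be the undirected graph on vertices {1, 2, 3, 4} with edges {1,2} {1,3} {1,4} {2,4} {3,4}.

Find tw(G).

A width-2 tree decomposition is:
Bags: B1 = {1, 2, 4}  B2 = {1, 3, 4}
Tree: B1–B2
The largest bag has 3 vertices, giving width 2; this decomposition certifies tw(G) ≤ 2. On the other hand G contains the 3-clique {1, 2, 4}. A clique must lie in a single bag of any decomposition, so no decomposition can have width below 2. Combining the bounds, tw(G) = 2.

2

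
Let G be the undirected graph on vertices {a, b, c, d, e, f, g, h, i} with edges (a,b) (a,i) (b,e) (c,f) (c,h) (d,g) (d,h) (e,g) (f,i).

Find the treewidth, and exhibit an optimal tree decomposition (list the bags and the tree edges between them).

Treewidth 2.
One such decomposition:
Bags: B1 = {c, f, h}  B2 = {f, h, i}  B3 = {a, h, i}  B4 = {a, b, h}  B5 = {b, e, h}  B6 = {e, g, h}  B7 = {d, g, h}
Tree: B1–B2, B2–B3, B3–B4, B4–B5, B5–B6, B6–B7

Every bag has size at most 3, so the width is 3 − 1 = 2 and tw(G) ≤ 2. Since h–c–f–i–a–b–e–g–d–h is a cycle in G, G is not acyclic. Forests are exactly the graphs of treewidth ≤ 1, so tw(G) ≥ 2. Combining the bounds, tw(G) = 2.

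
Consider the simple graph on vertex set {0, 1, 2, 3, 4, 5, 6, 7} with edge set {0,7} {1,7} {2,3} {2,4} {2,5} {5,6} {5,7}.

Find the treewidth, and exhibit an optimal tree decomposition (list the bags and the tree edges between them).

Treewidth 1.
Bags: B1 = {5, 7}  B2 = {2, 5}  B3 = {0, 7}  B4 = {2, 3}  B5 = {1, 7}  B6 = {5, 6}  B7 = {2, 4}
Tree: B1–B2, B1–B3, B2–B4, B3–B5, B1–B6, B2–B7

The largest bag has 2 vertices, giving width 1; this decomposition certifies tw(G) ≤ 1. G has an edge, so its treewidth is at least 1. Therefore the treewidth is 1.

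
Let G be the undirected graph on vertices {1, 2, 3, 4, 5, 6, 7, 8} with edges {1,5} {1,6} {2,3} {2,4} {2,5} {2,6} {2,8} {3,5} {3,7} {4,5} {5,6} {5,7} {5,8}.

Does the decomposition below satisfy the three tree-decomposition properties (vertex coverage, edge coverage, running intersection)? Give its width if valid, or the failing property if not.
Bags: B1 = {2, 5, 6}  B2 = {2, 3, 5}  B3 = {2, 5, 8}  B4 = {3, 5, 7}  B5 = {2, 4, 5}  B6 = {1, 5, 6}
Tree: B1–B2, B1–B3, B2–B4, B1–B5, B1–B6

Yes; width 2.

Checking the three conditions: (i) the bags cover all of {1, 2, 3, 4, 5, 6, 7, 8}; (ii) for each edge, some bag contains both endpoints; (iii) the bags containing any fixed vertex form a subtree. All hold, so the decomposition is valid with width 3 − 1 = 2.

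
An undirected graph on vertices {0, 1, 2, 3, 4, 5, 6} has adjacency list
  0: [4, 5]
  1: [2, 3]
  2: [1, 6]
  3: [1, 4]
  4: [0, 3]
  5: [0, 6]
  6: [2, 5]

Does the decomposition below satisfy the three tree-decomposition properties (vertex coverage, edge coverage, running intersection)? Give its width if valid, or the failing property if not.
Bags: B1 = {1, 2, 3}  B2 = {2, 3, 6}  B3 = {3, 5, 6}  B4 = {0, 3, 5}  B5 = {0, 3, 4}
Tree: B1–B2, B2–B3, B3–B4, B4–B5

Every vertex of G appears in some bag (union = {0, 1, 2, 3, 4, 5, 6}); every edge is covered by a bag; and for each vertex v the set of bags containing v is connected in the bag tree. The decomposition is therefore valid. The largest bag has 3 vertices, so the width is 2.

Yes; width 2.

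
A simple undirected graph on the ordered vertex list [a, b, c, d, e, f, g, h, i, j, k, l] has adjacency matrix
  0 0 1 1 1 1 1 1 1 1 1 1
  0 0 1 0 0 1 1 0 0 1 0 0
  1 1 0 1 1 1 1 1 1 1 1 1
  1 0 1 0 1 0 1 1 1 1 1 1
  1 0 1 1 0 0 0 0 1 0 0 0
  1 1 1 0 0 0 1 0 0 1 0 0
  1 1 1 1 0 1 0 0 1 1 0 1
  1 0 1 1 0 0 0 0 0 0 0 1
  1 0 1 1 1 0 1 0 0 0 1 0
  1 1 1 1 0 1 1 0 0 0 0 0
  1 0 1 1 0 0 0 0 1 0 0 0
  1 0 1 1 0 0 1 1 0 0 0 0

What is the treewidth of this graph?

A width-4 tree decomposition is:
Bags: B1 = {a, c, d, g, j}  B2 = {a, c, d, g, i}  B3 = {a, c, d, i, k}  B4 = {a, c, d, g, l}  B5 = {a, c, d, e, i}  B6 = {a, c, f, g, j}  B7 = {a, c, d, h, l}  B8 = {b, c, f, g, j}
Tree: B1–B2, B2–B3, B1–B4, B3–B5, B1–B6, B4–B7, B6–B8
The largest bag has 5 vertices, giving width 4; this decomposition certifies tw(G) ≤ 4. Conversely, {a, c, d, g, j} is a clique of size 5, and the vertices of any clique must share a bag in every tree decomposition; so some bag has ≥ 5 vertices and tw(G) ≥ 4. Therefore the treewidth is 4.

4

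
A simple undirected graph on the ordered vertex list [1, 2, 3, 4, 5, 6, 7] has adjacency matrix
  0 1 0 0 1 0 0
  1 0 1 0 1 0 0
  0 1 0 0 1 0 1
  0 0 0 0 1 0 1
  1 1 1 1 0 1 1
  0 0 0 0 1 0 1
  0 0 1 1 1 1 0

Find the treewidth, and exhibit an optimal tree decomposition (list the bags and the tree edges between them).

The largest bag has 3 vertices, giving width 2; this decomposition certifies tw(G) ≤ 2. For the lower bound, the 3 vertices {1, 2, 5} are pairwise adjacent, and any tree decomposition puts a clique entirely inside one bag — forcing width ≥ 2. Therefore the treewidth is 2.

Treewidth 2.
Bags: B1 = {4, 5, 7}  B2 = {3, 5, 7}  B3 = {2, 3, 5}  B4 = {5, 6, 7}  B5 = {1, 2, 5}
Tree: B1–B2, B2–B3, B2–B4, B3–B5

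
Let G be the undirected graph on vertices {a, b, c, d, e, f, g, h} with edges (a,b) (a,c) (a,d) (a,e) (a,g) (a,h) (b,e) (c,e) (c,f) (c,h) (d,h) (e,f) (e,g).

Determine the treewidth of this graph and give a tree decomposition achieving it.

Treewidth 2.
One optimal decomposition is:
Bags: B1 = {a, d, h}  B2 = {a, c, h}  B3 = {a, c, e}  B4 = {a, b, e}  B5 = {a, e, g}  B6 = {c, e, f}
Tree: B1–B2, B2–B3, B3–B4, B4–B5, B3–B6

Each bag holds 3 vertices, so the decomposition has width 2, which upper-bounds the treewidth. For the lower bound, the 3 vertices {a, d, h} are pairwise adjacent, and any tree decomposition puts a clique entirely inside one bag — forcing width ≥ 2. Hence tw(G) = 2 exactly.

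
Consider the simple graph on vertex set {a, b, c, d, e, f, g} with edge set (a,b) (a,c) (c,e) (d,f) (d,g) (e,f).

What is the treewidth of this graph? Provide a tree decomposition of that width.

Treewidth 1.
Bags: B1 = {a, b}  B2 = {a, c}  B3 = {c, e}  B4 = {e, f}  B5 = {d, f}  B6 = {d, g}
Tree: B1–B2, B2–B3, B3–B4, B4–B5, B5–B6

The largest bag has 2 vertices, giving width 1; this decomposition certifies tw(G) ≤ 1. Since G has at least one edge (e.g. b–a), it is not an edgeless graph, so tw(G) ≥ 1. The upper and lower bounds meet at 1, so that is the treewidth.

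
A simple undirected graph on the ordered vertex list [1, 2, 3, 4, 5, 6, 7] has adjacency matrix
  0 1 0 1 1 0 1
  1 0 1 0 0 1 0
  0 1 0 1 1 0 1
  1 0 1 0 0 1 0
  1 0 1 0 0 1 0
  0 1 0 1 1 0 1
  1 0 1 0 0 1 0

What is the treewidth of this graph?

A width-3 tree decomposition is:
Bags: B1 = {1, 3, 6, 7}  B2 = {1, 2, 3, 6}  B3 = {1, 3, 5, 6}  B4 = {1, 3, 4, 6}
Tree: B1–B2, B2–B3, B3–B4
Each bag holds 4 vertices, so the decomposition has width 3, which upper-bounds the treewidth. For the lower bound: the 4 vertex sets {3,7}, {2,6}, {1}, {5} are disjoint, each induces a connected subgraph, and every pair is joined by at least one edge of G. Contracting each set to a single vertex therefore yields K_{4} as a minor, and since treewidth is minor-monotone, tw(G) ≥ tw(K_{4}) = 3. Therefore the treewidth is 3.

3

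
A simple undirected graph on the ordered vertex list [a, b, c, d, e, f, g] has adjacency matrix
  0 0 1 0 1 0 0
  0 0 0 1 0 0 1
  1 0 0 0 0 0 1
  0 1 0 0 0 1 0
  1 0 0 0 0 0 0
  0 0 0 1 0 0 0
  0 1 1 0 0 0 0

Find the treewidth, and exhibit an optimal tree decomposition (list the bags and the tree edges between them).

Treewidth 1.
One such decomposition:
Bags: B1 = {a, e}  B2 = {a, c}  B3 = {c, g}  B4 = {b, g}  B5 = {b, d}  B6 = {d, f}
Tree: B1–B2, B2–B3, B3–B4, B4–B5, B5–B6

Every bag has size at most 2, so the width is 2 − 1 = 1 and tw(G) ≤ 1. Any graph with an edge has treewidth ≥ 1, and G has the edge e–a. Therefore the treewidth is 1.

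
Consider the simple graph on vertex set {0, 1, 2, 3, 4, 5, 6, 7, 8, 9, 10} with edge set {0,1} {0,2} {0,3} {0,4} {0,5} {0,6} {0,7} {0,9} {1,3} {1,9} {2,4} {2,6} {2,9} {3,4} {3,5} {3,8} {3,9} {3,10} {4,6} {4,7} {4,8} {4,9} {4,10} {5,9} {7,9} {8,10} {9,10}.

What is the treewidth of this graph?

A width-3 tree decomposition is:
Bags: B1 = {0, 2, 4, 9}  B2 = {0, 3, 4, 9}  B3 = {0, 4, 7, 9}  B4 = {3, 4, 9, 10}  B5 = {3, 4, 8, 10}  B6 = {0, 3, 5, 9}  B7 = {0, 1, 3, 9}  B8 = {0, 2, 4, 6}
Tree: B1–B2, B1–B3, B2–B4, B4–B5, B2–B6, B6–B7, B1–B8
The largest bag has 4 vertices, giving width 3; this decomposition certifies tw(G) ≤ 3. For the lower bound, the 4 vertices {0, 2, 4, 9} are pairwise adjacent, and any tree decomposition puts a clique entirely inside one bag — forcing width ≥ 3. Combining the bounds, tw(G) = 3.

3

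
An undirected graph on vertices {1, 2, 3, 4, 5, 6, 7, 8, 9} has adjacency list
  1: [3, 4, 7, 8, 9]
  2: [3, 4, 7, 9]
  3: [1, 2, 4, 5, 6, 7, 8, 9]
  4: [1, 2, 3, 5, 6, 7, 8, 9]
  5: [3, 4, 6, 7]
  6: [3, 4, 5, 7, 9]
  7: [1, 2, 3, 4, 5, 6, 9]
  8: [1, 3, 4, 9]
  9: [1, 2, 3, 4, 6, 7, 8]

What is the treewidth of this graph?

4

A width-4 tree decomposition is:
Bags: B1 = {1, 3, 4, 7, 9}  B2 = {1, 3, 4, 8, 9}  B3 = {2, 3, 4, 7, 9}  B4 = {3, 4, 6, 7, 9}  B5 = {3, 4, 5, 6, 7}
Tree: B1–B2, B1–B3, B3–B4, B4–B5
Each bag holds 5 vertices, so the decomposition has width 4, which upper-bounds the treewidth. Conversely, {1, 3, 4, 8, 9} is a clique of size 5, and the vertices of any clique must share a bag in every tree decomposition; so some bag has ≥ 5 vertices and tw(G) ≥ 4. Therefore the treewidth is 4.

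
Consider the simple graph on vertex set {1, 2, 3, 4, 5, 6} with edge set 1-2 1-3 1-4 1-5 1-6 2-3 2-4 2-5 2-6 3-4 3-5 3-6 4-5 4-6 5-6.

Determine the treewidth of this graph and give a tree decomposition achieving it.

Treewidth 5.
One optimal decomposition is:
Bags: B1 = {1, 2, 3, 4, 5, 6}
Tree: (single bag)

With just one bag of size 6, the width is 6 − 1 = 5, so tw(G) ≤ 5. For the lower bound, the 6 vertices {1, 2, 3, 4, 5, 6} are pairwise adjacent, and any tree decomposition puts a clique entirely inside one bag — forcing width ≥ 5. Therefore the treewidth is 5.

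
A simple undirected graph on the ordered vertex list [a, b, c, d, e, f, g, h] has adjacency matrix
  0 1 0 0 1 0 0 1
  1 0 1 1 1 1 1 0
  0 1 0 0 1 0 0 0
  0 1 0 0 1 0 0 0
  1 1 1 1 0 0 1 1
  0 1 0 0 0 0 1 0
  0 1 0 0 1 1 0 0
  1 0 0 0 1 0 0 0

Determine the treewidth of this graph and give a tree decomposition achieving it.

Treewidth 2.
Bags: B1 = {b, e, g}  B2 = {b, f, g}  B3 = {a, b, e}  B4 = {b, d, e}  B5 = {b, c, e}  B6 = {a, e, h}
Tree: B1–B2, B1–B3, B1–B4, B4–B5, B3–B6

Each bag holds 3 vertices, so the decomposition has width 2, which upper-bounds the treewidth. Conversely, {a, e, h} is a clique of size 3, and the vertices of any clique must share a bag in every tree decomposition; so some bag has ≥ 3 vertices and tw(G) ≥ 2. The upper and lower bounds meet at 2, so that is the treewidth.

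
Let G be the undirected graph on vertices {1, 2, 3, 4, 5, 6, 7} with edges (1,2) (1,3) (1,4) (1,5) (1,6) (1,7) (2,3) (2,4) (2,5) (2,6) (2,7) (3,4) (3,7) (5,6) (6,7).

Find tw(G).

3

A width-3 tree decomposition is:
Bags: B1 = {1, 2, 6, 7}  B2 = {1, 2, 5, 6}  B3 = {1, 2, 3, 7}  B4 = {1, 2, 3, 4}
Tree: B1–B2, B1–B3, B3–B4
The largest bag has 4 vertices, giving width 3; this decomposition certifies tw(G) ≤ 3. Conversely, {1, 2, 3, 4} is a clique of size 4, and the vertices of any clique must share a bag in every tree decomposition; so some bag has ≥ 4 vertices and tw(G) ≥ 3. Therefore the treewidth is 3.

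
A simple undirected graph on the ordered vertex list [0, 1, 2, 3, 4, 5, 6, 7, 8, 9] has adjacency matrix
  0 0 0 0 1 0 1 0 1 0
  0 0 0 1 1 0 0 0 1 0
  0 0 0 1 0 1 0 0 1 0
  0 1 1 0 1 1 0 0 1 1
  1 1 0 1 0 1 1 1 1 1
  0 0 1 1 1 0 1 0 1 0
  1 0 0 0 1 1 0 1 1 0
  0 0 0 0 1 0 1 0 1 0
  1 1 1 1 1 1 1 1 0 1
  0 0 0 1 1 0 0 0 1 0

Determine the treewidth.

3

A width-3 tree decomposition is:
Bags: B1 = {4, 5, 6, 8}  B2 = {4, 6, 7, 8}  B3 = {3, 4, 5, 8}  B4 = {1, 3, 4, 8}  B5 = {2, 3, 5, 8}  B6 = {3, 4, 8, 9}  B7 = {0, 4, 6, 8}
Tree: B1–B2, B1–B3, B3–B4, B3–B5, B4–B6, B1–B7
The largest bag has 4 vertices, giving width 3; this decomposition certifies tw(G) ≤ 3. For the lower bound, the 4 vertices {2, 3, 5, 8} are pairwise adjacent, and any tree decomposition puts a clique entirely inside one bag — forcing width ≥ 3. Combining the bounds, tw(G) = 3.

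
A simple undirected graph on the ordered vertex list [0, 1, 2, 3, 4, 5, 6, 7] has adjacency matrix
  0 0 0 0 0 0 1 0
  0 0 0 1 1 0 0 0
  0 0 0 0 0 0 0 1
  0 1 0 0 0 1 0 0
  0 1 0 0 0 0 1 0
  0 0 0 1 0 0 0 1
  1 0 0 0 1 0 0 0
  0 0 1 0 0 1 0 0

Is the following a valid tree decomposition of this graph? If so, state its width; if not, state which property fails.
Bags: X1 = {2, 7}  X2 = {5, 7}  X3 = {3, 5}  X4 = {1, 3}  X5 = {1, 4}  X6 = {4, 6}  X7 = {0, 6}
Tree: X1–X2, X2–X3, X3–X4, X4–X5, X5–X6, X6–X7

Every vertex of G appears in some bag (union = {0, 1, 2, 3, 4, 5, 6, 7}); every edge is covered by a bag; and for each vertex v the set of bags containing v is connected in the bag tree. The decomposition is therefore valid. The largest bag has 2 vertices, so the width is 1.

Yes; width 1.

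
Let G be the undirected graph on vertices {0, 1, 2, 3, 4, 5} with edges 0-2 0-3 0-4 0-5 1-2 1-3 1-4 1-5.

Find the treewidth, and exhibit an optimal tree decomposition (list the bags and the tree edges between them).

Every bag has size at most 3, so the width is 3 − 1 = 2 and tw(G) ≤ 2. Since 4–1–3–0–4 is a cycle in G, G is not acyclic. Forests are exactly the graphs of treewidth ≤ 1, so tw(G) ≥ 2. Hence tw(G) = 2 exactly.

Treewidth 2.
Bags: B1 = {0, 1, 4}  B2 = {0, 1, 3}  B3 = {0, 1, 5}  B4 = {0, 1, 2}
Tree: B1–B2, B2–B3, B3–B4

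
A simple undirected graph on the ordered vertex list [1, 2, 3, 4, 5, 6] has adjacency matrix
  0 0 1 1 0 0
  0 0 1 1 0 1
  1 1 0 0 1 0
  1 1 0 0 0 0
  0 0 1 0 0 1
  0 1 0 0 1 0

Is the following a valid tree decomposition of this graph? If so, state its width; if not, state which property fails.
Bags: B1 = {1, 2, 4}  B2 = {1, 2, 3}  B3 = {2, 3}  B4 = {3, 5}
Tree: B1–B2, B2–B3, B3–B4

A tree decomposition must satisfy three properties: every vertex lies in some bag; for every edge, both endpoints lie together in some bag; and for every vertex, the bags containing it form a connected subtree. Here vertex 6 appears in no bag, so the decomposition is invalid.

No — vertex 6 appears in no bag.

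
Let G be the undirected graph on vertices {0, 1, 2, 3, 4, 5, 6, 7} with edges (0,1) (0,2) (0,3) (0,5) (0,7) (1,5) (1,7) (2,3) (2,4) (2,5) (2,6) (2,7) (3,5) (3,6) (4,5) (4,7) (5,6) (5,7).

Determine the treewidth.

3

A width-3 tree decomposition is:
Bags: B1 = {2, 4, 5, 7}  B2 = {0, 2, 5, 7}  B3 = {0, 2, 3, 5}  B4 = {0, 1, 5, 7}  B5 = {2, 3, 5, 6}
Tree: B1–B2, B2–B3, B2–B4, B3–B5
The largest bag has 4 vertices, giving width 3; this decomposition certifies tw(G) ≤ 3. On the other hand G contains the 4-clique {0, 1, 5, 7}. A clique must lie in a single bag of any decomposition, so no decomposition can have width below 3. The upper and lower bounds meet at 3, so that is the treewidth.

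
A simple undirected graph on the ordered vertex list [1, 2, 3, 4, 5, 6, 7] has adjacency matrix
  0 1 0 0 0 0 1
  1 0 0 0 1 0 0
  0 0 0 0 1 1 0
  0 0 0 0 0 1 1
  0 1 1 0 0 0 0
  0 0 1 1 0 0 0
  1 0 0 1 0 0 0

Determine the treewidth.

2

A width-2 tree decomposition is:
Bags: B1 = {1, 2, 7}  B2 = {2, 4, 7}  B3 = {2, 4, 6}  B4 = {2, 3, 6}  B5 = {2, 3, 5}
Tree: B1–B2, B2–B3, B3–B4, B4–B5
Each bag holds 3 vertices, so the decomposition has width 2, which upper-bounds the treewidth. The edges 2–1–7–4–6–3–5–2 form a cycle, so G is not a tree and its treewidth is at least 2. The upper and lower bounds meet at 2, so that is the treewidth.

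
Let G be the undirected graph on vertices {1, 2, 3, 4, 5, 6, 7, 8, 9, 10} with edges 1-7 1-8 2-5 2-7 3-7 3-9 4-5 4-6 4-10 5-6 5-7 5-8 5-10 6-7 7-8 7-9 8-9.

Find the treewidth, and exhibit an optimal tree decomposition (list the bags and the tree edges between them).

Treewidth 2.
One such decomposition:
Bags: B1 = {1, 7, 8}  B2 = {5, 7, 8}  B3 = {5, 6, 7}  B4 = {4, 5, 6}  B5 = {7, 8, 9}  B6 = {2, 5, 7}  B7 = {3, 7, 9}  B8 = {4, 5, 10}
Tree: B1–B2, B2–B3, B3–B4, B1–B5, B3–B6, B5–B7, B4–B8

Each bag holds 3 vertices, so the decomposition has width 2, which upper-bounds the treewidth. On the other hand G contains the 3-clique {4, 5, 10}. A clique must lie in a single bag of any decomposition, so no decomposition can have width below 2. Combining the bounds, tw(G) = 2.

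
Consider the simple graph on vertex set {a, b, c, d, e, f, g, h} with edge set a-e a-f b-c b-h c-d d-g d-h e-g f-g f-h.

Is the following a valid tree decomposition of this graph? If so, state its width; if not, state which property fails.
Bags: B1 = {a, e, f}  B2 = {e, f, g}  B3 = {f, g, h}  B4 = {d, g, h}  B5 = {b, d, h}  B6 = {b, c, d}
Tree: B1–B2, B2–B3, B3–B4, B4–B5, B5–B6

Yes; width 2.

Every vertex of G appears in some bag (union = {a, b, c, d, e, f, g, h}); every edge is covered by a bag; and for each vertex v the set of bags containing v is connected in the bag tree. The decomposition is therefore valid. The largest bag has 3 vertices, so the width is 2.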